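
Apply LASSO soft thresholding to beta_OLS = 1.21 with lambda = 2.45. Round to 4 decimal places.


|beta_OLS| = 1.21.
lambda = 2.45.
Since |beta| <= lambda, the coefficient is set to 0.
Result = 0.0000.

0.0000


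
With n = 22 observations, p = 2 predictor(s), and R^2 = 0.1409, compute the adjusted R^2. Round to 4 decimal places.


Using the formula:
(1 - 0.1409) = 0.8591.
Multiply by 21/19: 0.8591 * 21 = 18.0411, then 18.0411 / 19 = 0.9495.
Adj R^2 = 1 - 0.9495 = 0.0505.

0.0505


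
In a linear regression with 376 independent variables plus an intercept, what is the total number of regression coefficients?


Total coefficients = number of predictors + 1 (for the intercept).
= 376 + 1 = 377.

377


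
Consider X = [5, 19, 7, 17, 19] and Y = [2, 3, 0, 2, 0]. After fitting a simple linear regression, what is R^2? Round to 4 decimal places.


Fit the OLS line: b0 = 0.8846, b1 = 0.0385.
SSres = 6.9231.
SStot = 7.2000.
R^2 = 1 - 6.9231/7.2000 = 0.0385.

0.0385


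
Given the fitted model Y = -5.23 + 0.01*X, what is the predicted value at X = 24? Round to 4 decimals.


Predicted value:
Y = -5.23 + (0.01)(24) = -5.23 + 0.2400 = -4.9900.

-4.9900


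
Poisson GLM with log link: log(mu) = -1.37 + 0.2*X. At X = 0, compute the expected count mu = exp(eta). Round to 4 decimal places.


Compute eta = -1.37 + 0.2 * 0 = -1.3700.
Apply inverse link: mu = e^-1.3700 = 0.2541.

0.2541


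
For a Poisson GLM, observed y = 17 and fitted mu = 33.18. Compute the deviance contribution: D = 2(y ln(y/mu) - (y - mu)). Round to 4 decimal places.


Compute y*ln(y/mu) = 17*ln(17/33.18) = 17*-0.668734 = -11.368478.
y - mu = -16.18.
D = 2*(-11.368478 - (-16.18)) = 9.623044, which rounds to 9.6230.

9.6230


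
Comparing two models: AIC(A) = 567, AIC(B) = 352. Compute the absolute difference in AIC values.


|AIC_A - AIC_B| = |567 - 352| = 215.
Model B is preferred (lower AIC).

215


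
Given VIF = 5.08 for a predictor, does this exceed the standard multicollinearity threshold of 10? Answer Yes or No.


The threshold is 10.
VIF = 5.08 is < 10.
Multicollinearity indication: No.

No


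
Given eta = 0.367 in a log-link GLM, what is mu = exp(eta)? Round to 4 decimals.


Apply the inverse link:
mu = e^0.367 = 1.4434.

1.4434


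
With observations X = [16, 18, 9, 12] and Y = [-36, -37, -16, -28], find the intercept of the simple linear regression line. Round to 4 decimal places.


The slope is b1 = -2.3231.
Sample means are xbar = 13.7500 and ybar = -29.2500.
Intercept: b0 = -29.2500 - (-2.3231)(13.7500) = 2.6923.

2.6923


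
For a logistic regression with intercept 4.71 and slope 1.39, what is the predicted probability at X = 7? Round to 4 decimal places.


Compute z = 4.71 + (1.39)(7) = 14.4400.
exp(-z) = 0.0000.
P = 1/(1 + 0.0000) = 1.0000.

1.0000


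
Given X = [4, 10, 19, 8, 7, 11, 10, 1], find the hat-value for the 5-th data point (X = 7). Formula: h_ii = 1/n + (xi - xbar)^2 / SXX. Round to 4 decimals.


Mean of X: xbar = 8.7500.
SXX = 199.5000.
For X = 7: h = 1/8 + (7 - 8.7500)^2/199.5000 = 0.1404.

0.1404


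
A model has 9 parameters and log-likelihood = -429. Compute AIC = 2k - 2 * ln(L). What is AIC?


AIC = 2k - 2*loglik = 2(9) - 2(-429).
= 18 + 858 = 876.

876


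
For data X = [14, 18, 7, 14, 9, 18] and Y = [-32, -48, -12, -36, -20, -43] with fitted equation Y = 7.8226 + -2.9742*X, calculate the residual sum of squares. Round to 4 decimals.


Compute predicted values, then residuals = yi - yhat_i.
Residuals: [1.8162, -2.2870, 0.9968, -2.1838, -1.0548, 2.7130].
SSres = sum(residual^2) = 22.7645.

22.7645


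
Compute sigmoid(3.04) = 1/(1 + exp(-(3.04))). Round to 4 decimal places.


Compute exp(-3.0400) = 0.0478.
Sigmoid = 1 / (1 + 0.0478) = 1 / 1.0478 = 0.9543.

0.9543


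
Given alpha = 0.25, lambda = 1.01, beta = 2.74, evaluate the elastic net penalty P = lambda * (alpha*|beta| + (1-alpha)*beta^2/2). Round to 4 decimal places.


alpha * |beta| = 0.25 * 2.74 = 0.6850.
(1-alpha) * beta^2/2 = 0.75 * 7.5076/2 = 2.8154.
Total = 1.01 * (0.6850 + 2.8154) = 3.5354.

3.5354


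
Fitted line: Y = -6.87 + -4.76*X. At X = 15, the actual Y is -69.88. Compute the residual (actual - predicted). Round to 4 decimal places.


Fitted value at X = 15 is yhat = -6.87 + -4.76*15 = -78.2700.
Residual = -69.88 - -78.2700 = 8.3900.

8.3900


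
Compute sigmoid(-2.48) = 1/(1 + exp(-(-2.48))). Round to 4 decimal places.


Compute exp(2.4800) = 11.9413.
Sigmoid = 1 / (1 + 11.9413) = 1 / 12.9413 = 0.0773.

0.0773


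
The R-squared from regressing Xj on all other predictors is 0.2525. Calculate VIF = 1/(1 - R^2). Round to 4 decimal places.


Using VIF = 1/(1 - R^2_j):
1 - 0.2525 = 0.7475.
VIF = 1.3378.

1.3378


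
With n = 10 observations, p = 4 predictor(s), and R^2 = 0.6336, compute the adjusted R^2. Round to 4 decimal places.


Adjusted R^2 = 1 - (1 - R^2) * (n-1)/(n-p-1).
(1 - R^2) = 0.3664.
(n-1)/(n-p-1) = 9/5.
(1 - R^2) * (n-1) = 0.3664 * 9 = 3.2976.
Divide by (n-p-1): 3.2976 / 5 = 0.6595.
Adj R^2 = 1 - 0.6595 = 0.3405.

0.3405


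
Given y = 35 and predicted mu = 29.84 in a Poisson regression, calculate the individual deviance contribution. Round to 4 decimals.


Compute y*ln(y/mu) = 35*ln(35/29.84) = 35*0.159498 = 5.582430.
y - mu = 5.16.
D = 2*(5.582430 - (5.16)) = 0.844860, which rounds to 0.8449.

0.8449


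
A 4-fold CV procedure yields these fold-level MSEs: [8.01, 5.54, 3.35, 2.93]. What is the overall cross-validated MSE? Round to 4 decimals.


Total MSE across folds = 19.8300.
CV-MSE = 19.8300/4 = 4.9575.

4.9575


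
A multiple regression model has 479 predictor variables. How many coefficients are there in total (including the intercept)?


Each predictor gets one coefficient, plus one intercept.
Total parameters = 479 + 1 = 480.

480


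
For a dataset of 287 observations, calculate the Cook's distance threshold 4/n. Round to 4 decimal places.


Using the rule of thumb:
Threshold = 4 / 287 = 0.0139.

0.0139


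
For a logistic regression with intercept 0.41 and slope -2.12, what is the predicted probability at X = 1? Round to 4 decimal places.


z = 0.41 + -2.12 * 1 = -1.7100.
Sigmoid: P = 1 / (1 + exp(1.7100)) = 0.1532.

0.1532


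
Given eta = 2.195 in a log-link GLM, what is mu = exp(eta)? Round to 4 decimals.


mu = exp(eta) = exp(2.195).
= 8.9800.

8.9800


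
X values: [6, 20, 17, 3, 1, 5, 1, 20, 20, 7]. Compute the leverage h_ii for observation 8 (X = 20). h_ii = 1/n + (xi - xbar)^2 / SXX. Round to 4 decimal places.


n = 10, xbar = 10.0000.
SXX = sum((xi - xbar)^2) = 610.0000.
h = 1/10 + (20 - 10.0000)^2 / 610.0000 = 0.2639.

0.2639


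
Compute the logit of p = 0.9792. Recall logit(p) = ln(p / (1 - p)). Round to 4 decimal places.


1 - p = 0.0208.
p/(1-p) = 47.0769.
logit = ln(47.0769) = 3.8518.

3.8518


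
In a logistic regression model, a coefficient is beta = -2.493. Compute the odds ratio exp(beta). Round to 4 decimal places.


Odds ratio = exp(beta) = exp(-2.493).
= 0.0827.

0.0827


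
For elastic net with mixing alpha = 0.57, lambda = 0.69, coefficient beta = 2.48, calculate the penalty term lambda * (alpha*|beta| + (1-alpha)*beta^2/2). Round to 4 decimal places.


L1 component = 0.57 * |2.48| = 1.4136.
L2 component = 0.43 * 2.48^2 / 2 = 1.3223.
Penalty = 0.69 * (1.4136 + 1.3223) = 0.69 * 2.7359 = 1.8878.

1.8878


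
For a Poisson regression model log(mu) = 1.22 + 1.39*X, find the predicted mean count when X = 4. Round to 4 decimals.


Linear predictor: eta = 1.22 + (1.39)(4) = 6.7800.
Expected count: mu = exp(6.7800) = 880.0687.

880.0687


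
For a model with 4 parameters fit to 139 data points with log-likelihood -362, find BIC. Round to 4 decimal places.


k * ln(n) = 4 * ln(139) = 4 * 4.934474 = 19.737896.
-2 * loglik = -2 * (-362) = 724.
BIC = 19.737896 + 724 = 743.737896, which rounds to 743.7379.

743.7379


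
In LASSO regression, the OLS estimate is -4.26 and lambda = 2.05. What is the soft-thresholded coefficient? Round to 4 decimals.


|beta_OLS| = 4.26.
lambda = 2.05.
Since |beta| > lambda, coefficient = sign(beta)*(|beta| - lambda) = -2.2100.
Result = -2.2100.

-2.2100


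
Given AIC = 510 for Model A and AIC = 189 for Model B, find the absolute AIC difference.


|AIC_A - AIC_B| = |510 - 189| = 321.
Model B is preferred (lower AIC).

321


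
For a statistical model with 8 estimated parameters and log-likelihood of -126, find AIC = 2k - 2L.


AIC = 2*8 - 2*(-126).
= 16 + 252 = 268.

268


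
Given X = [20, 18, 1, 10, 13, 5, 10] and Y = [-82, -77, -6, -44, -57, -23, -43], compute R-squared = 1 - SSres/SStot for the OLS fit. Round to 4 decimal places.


After computing the OLS fit (b0=-2.7006, b1=-4.0662):
SSres = 8.5231, SStot = 4505.7143.
R^2 = 1 - 8.5231/4505.7143 = 0.9981.

0.9981


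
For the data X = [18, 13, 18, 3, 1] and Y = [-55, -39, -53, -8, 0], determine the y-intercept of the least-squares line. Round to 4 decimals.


The slope is b1 = -3.1373.
Sample means are xbar = 10.6000 and ybar = -31.0000.
Intercept: b0 = -31.0000 - (-3.1373)(10.6000) = 2.2549.

2.2549


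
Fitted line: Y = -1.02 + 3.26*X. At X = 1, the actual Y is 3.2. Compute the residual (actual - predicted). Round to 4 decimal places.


Compute yhat = -1.02 + (3.26)(1) = 2.2400.
Residual = actual - predicted = 3.2 - 2.2400 = 0.9600.

0.9600


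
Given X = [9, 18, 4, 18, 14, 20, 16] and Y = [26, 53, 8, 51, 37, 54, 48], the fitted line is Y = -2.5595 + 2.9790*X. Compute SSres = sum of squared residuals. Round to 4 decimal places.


For each point, residual = actual - predicted.
Residuals: [1.7485, 1.9375, -1.3565, -0.0625, -2.1465, -3.0205, 2.8955].
Sum of squared residuals = 30.7700.

30.7700


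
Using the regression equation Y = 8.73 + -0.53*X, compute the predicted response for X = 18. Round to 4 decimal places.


Plug X = 18 into Y = 8.73 + -0.53*X:
Y = 8.73 + -9.5400 = -0.8100.

-0.8100


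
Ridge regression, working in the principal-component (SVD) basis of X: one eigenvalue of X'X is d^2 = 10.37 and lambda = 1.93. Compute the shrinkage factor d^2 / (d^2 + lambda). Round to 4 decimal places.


Denominator = d^2 + lambda = 10.37 + 1.93 = 12.3000.
Shrinkage = 10.37 / 12.3000 = 0.8431.

0.8431


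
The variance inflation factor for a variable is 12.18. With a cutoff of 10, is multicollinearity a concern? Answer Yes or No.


The threshold is 10.
VIF = 12.18 is >= 10.
Multicollinearity indication: Yes.

Yes


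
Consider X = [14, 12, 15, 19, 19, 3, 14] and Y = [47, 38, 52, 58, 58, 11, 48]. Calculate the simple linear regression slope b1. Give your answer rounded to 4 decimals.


First compute the means: xbar = 13.7143, ybar = 44.5714.
Then S_xx = sum((xi - xbar)^2) = 175.4286.
S_xy = sum((xi - xbar)(yi - ybar)) = 524.1429.
b1 = S_xy / S_xx = 524.1429 / 175.4286 = 2.9878.

2.9878


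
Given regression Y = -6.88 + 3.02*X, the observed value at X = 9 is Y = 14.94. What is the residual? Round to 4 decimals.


Compute yhat = -6.88 + (3.02)(9) = 20.3000.
Residual = actual - predicted = 14.94 - 20.3000 = -5.3600.

-5.3600


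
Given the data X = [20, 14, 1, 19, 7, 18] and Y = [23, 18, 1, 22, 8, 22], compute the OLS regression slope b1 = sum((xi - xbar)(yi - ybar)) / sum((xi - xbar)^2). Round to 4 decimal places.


The sample means are xbar = 13.1667 and ybar = 15.6667.
Compute S_xx = 290.8333 and S_xy = 345.3333.
Slope b1 = S_xy / S_xx = 345.3333 / 290.8333 = 1.1874.

1.1874


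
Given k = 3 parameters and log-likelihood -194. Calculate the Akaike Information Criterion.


AIC = 2k - 2*loglik = 2(3) - 2(-194).
= 6 + 388 = 394.

394


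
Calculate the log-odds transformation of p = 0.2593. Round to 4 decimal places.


The odds are p/(1-p) = 0.2593 / 0.7407 = 0.3501.
logit(p) = ln(0.3501) = -1.0496.

-1.0496


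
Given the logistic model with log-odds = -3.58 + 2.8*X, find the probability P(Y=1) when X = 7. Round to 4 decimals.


z = -3.58 + 2.8 * 7 = 16.0200.
Sigmoid: P = 1 / (1 + exp(-16.0200)) = 1.0000.

1.0000


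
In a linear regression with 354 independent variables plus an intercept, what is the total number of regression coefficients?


Each predictor gets one coefficient, plus one intercept.
Total parameters = 354 + 1 = 355.

355


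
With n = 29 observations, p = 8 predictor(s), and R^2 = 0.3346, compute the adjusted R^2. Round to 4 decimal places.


Adjusted R^2 = 1 - (1 - R^2) * (n-1)/(n-p-1).
(1 - R^2) = 0.6654.
(n-1)/(n-p-1) = 28/20.
(1 - R^2) * (n-1) = 0.6654 * 28 = 18.6312.
Divide by (n-p-1): 18.6312 / 20 = 0.9316.
Adj R^2 = 1 - 0.9316 = 0.0684.

0.0684


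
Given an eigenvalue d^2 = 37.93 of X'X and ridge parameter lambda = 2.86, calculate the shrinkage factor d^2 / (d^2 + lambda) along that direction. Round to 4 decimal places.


d^2 + lambda = 37.93 + 2.86 = 40.7900.
Shrinkage factor = 37.93/40.7900 = 0.9299.

0.9299


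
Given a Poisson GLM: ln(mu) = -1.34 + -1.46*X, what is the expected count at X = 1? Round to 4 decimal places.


Linear predictor: eta = -1.34 + (-1.46)(1) = -2.8000.
Expected count: mu = exp(-2.8000) = 0.0608.

0.0608


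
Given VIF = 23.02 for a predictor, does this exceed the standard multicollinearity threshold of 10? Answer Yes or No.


Check: VIF = 23.02 vs threshold = 10.
Since 23.02 >= 10, the answer is Yes.

Yes


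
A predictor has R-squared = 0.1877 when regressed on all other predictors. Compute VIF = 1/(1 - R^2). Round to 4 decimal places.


Denominator: 1 - 0.1877 = 0.8123.
VIF = 1 / 0.8123 = 1.2311.

1.2311


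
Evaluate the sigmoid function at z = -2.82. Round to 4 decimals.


Compute exp(2.8200) = 16.7769.
Sigmoid = 1 / (1 + 16.7769) = 1 / 17.7769 = 0.0563.

0.0563


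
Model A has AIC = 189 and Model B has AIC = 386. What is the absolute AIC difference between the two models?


Absolute difference = |189 - 386| = 197.
The model with lower AIC (A) is preferred.

197


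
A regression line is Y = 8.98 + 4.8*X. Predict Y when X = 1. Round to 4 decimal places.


Predicted value:
Y = 8.98 + (4.8)(1) = 8.98 + 4.8000 = 13.7800.

13.7800


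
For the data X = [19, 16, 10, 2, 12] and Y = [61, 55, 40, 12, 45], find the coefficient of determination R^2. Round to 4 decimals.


After computing the OLS fit (b0=8.3744, b1=2.9005):
SSres = 21.1280, SStot = 1441.2000.
R^2 = 1 - 21.1280/1441.2000 = 0.9853.

0.9853


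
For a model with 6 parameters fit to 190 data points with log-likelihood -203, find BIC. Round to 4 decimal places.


k * ln(n) = 6 * ln(190) = 6 * 5.247024 = 31.482144.
-2 * loglik = -2 * (-203) = 406.
BIC = 31.482144 + 406 = 437.482144, which rounds to 437.4821.

437.4821


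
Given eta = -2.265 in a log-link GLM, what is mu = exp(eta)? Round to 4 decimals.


mu = exp(eta) = exp(-2.265).
= 0.1038.

0.1038


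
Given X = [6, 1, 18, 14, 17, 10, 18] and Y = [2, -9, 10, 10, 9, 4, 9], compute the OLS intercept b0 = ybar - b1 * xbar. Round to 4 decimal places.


First find the slope: b1 = 0.9847.
Means: xbar = 12.0000, ybar = 5.0000.
b0 = ybar - b1 * xbar = 5.0000 - 0.9847 * 12.0000 = -6.8168.

-6.8168


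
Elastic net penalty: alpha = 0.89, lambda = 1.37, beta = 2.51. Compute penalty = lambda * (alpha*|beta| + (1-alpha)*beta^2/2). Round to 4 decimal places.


alpha * |beta| = 0.89 * 2.51 = 2.2339.
(1-alpha) * beta^2/2 = 0.11 * 6.3001/2 = 0.3465.
Total = 1.37 * (2.2339 + 0.3465) = 3.5352.

3.5352


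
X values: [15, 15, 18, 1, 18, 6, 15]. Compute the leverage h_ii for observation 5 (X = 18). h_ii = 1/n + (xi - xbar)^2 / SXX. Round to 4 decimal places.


Mean of X: xbar = 12.5714.
SXX = 253.7143.
For X = 18: h = 1/7 + (18 - 12.5714)^2/253.7143 = 0.2590.

0.2590


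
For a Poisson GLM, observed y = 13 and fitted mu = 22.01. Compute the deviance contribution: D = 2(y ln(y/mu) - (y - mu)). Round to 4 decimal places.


First: ln(13/22.01) = -0.526548.
Then: 13 * -0.526548 = -6.845124.
y - mu = 13 - 22.01 = -9.01.
D = 2(-6.845124 - -9.01) = 4.329752, which rounds to 4.3298.

4.3298


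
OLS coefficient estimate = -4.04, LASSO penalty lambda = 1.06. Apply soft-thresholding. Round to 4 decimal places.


Check: |-4.04| = 4.04 vs lambda = 1.06.
Since |beta| > lambda, coefficient = sign(beta)*(|beta| - lambda) = -2.9800.
Soft-thresholded coefficient = -2.9800.

-2.9800


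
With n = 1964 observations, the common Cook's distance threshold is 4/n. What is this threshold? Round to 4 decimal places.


Using the rule of thumb:
Threshold = 4 / 1964 = 0.0020.

0.0020


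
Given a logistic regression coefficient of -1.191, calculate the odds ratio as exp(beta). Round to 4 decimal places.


The odds ratio is computed as:
OR = e^(-1.191) = 0.3039.

0.3039


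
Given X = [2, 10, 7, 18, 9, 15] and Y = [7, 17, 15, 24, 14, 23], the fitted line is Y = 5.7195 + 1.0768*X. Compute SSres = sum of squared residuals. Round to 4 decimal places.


For each point, residual = actual - predicted.
Residuals: [-0.8731, 0.5125, 1.7429, -1.1019, -1.4107, 1.1285].
Sum of squared residuals = 8.5404.

8.5404


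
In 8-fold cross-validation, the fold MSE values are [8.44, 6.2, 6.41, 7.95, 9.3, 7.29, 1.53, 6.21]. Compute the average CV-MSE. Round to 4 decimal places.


Total MSE across folds = 53.3300.
CV-MSE = 53.3300/8 = 6.6663.

6.6663


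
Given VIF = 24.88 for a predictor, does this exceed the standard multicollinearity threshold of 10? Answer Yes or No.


Compare VIF = 24.88 to the threshold of 10.
24.88 >= 10, so the answer is Yes.

Yes


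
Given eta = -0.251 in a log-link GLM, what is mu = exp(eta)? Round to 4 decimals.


Apply the inverse link:
mu = e^-0.251 = 0.7780.

0.7780


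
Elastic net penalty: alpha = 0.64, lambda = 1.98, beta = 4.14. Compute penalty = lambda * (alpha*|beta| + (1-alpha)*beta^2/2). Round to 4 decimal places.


Compute:
L1 = 0.64 * 4.14 = 2.6496.
L2 = 0.36 * 4.14^2 / 2 = 3.0851.
Penalty = 1.98 * (2.6496 + 3.0851) = 11.3548.

11.3548


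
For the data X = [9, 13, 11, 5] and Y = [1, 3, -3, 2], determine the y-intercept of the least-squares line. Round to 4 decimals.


The slope is b1 = -0.1000.
Sample means are xbar = 9.5000 and ybar = 0.7500.
Intercept: b0 = 0.7500 - (-0.1000)(9.5000) = 1.7000.

1.7000


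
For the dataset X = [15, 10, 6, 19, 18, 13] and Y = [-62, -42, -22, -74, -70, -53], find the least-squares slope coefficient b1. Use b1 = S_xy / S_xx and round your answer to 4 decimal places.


First compute the means: xbar = 13.5000, ybar = -53.8333.
Then S_xx = sum((xi - xbar)^2) = 121.5000.
S_xy = sum((xi - xbar)(yi - ybar)) = -476.5000.
b1 = S_xy / S_xx = -476.5000 / 121.5000 = -3.9218.

-3.9218


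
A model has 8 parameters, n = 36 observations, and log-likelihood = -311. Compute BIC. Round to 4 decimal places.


k * ln(n) = 8 * ln(36) = 8 * 3.583519 = 28.668152.
-2 * loglik = -2 * (-311) = 622.
BIC = 28.668152 + 622 = 650.668152, which rounds to 650.6682.

650.6682


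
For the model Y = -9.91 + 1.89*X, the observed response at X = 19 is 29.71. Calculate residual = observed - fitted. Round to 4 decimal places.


Fitted value at X = 19 is yhat = -9.91 + 1.89*19 = 26.0000.
Residual = 29.71 - 26.0000 = 3.7100.

3.7100


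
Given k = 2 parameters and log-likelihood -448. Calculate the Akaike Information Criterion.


AIC = 2k - 2*loglik = 2(2) - 2(-448).
= 4 + 896 = 900.

900


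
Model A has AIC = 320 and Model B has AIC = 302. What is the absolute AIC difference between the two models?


|AIC_A - AIC_B| = |320 - 302| = 18.
Model B is preferred (lower AIC).

18


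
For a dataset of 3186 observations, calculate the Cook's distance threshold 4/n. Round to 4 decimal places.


The threshold is 4/n.
4/3186 = 0.0013.

0.0013


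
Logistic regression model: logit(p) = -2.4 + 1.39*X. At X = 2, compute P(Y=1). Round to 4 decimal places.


Compute z = -2.4 + (1.39)(2) = 0.3800.
exp(-z) = 0.6839.
P = 1/(1 + 0.6839) = 0.5939.

0.5939


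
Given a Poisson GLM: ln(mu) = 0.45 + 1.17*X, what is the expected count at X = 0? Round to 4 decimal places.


Compute eta = 0.45 + 1.17 * 0 = 0.4500.
Apply inverse link: mu = e^0.4500 = 1.5683.

1.5683


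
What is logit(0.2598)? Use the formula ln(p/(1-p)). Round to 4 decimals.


The odds are p/(1-p) = 0.2598 / 0.7402 = 0.3510.
logit(p) = ln(0.3510) = -1.0470.

-1.0470


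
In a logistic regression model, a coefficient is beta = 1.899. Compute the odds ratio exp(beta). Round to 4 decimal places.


exp(1.899) = 6.6792.
So the odds ratio is 6.6792.

6.6792


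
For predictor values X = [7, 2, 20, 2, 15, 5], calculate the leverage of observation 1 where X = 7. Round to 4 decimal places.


Compute xbar = 8.5000 with n = 6 observations.
SXX = 273.5000.
Leverage = 1/6 + (7 - 8.5000)^2/273.5000 = 0.1749.

0.1749


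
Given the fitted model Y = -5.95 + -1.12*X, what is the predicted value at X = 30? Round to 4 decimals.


Predicted value:
Y = -5.95 + (-1.12)(30) = -5.95 + -33.6000 = -39.5500.

-39.5500


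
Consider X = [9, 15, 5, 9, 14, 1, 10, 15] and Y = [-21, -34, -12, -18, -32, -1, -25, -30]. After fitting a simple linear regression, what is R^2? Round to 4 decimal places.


The fitted line is Y = -0.0879 + -2.2089*X.
SSres = 27.3012, SStot = 873.8750.
R^2 = 1 - SSres/SStot = 0.9688.

0.9688


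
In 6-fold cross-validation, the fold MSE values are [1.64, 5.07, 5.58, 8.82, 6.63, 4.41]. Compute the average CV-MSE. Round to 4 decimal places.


Total MSE across folds = 32.1500.
CV-MSE = 32.1500/6 = 5.3583.

5.3583


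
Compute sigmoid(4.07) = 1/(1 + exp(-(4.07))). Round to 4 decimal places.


First, exp(-4.0700) = 0.0171.
Then sigma(z) = 1/(1 + 0.0171) = 0.9832.

0.9832


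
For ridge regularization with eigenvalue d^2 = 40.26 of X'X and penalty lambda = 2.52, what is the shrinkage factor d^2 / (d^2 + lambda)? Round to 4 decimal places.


Compute the denominator: 40.26 + 2.52 = 42.7800.
Shrinkage factor = 40.26 / 42.7800 = 0.9411.

0.9411


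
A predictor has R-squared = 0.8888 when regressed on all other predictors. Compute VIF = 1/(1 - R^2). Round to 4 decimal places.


Denominator: 1 - 0.8888 = 0.1112.
VIF = 1 / 0.1112 = 8.9928.

8.9928


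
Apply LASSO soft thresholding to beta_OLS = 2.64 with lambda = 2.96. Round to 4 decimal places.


|beta_OLS| = 2.64.
lambda = 2.96.
Since |beta| <= lambda, the coefficient is set to 0.
Result = 0.0000.

0.0000


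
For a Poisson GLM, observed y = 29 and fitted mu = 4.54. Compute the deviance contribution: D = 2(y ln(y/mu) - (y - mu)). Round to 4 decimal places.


y/mu = 29/4.54 = 6.387665 (approx.), and ln(29/4.54) = 1.854369.
y * ln(y/mu) = 29 * 1.854369 = 53.776701.
y - mu = 24.46.
D = 2 * (53.776701 - 24.46) = 58.633402, which rounds to 58.6334.

58.6334


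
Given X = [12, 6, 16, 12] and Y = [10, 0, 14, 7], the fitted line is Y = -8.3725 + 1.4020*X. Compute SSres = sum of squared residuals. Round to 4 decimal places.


Predicted values from Y = -8.3725 + 1.4020*X.
Residuals: [1.5485, -0.0395, -0.0595, -1.4515].
SSres = 4.5098.

4.5098


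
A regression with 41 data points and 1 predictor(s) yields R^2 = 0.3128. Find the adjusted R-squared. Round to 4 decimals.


Plug in: Adj R^2 = 1 - (1 - 0.3128) * 40/39.
= 1 - 0.6872 * 40/39
= 1 - 27.4880 / 39
= 1 - 0.7048 = 0.2952.

0.2952


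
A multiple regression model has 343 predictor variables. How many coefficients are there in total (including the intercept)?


Including the intercept, the model has 343 predictor coefficients + 1 intercept.
Total = 344.

344


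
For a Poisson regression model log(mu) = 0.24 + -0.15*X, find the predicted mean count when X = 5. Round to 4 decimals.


Compute eta = 0.24 + -0.15 * 5 = -0.5100.
Apply inverse link: mu = e^-0.5100 = 0.6005.

0.6005


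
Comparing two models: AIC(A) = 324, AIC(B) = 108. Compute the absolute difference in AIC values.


|AIC_A - AIC_B| = |324 - 108| = 216.
Model B is preferred (lower AIC).

216


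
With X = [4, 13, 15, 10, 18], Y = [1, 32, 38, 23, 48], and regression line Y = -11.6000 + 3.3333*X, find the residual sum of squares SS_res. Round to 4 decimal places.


Predicted values from Y = -11.6000 + 3.3333*X.
Residuals: [-0.7332, 0.2671, -0.3995, 1.2670, -0.3994].
SSres = 2.5333.

2.5333


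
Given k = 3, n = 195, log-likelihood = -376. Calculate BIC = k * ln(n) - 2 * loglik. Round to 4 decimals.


Compute k*ln(n) = 3*ln(195) = 3*5.273000 = 15.819000.
Then -2*loglik = 752.
BIC = 15.819000 + 752 = 767.819000, which rounds to 767.8190.

767.8190


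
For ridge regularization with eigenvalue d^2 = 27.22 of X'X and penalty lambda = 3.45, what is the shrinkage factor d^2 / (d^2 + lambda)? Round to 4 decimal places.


Compute the denominator: 27.22 + 3.45 = 30.6700.
Shrinkage factor = 27.22 / 30.6700 = 0.8875.

0.8875


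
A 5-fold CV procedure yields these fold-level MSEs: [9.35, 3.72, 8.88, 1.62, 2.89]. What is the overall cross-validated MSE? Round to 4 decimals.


Total MSE across folds = 26.4600.
CV-MSE = 26.4600/5 = 5.2920.

5.2920


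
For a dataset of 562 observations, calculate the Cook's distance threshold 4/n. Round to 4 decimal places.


Using the rule of thumb:
Threshold = 4 / 562 = 0.0071.

0.0071


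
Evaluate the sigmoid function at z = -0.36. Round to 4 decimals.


Compute exp(0.3600) = 1.4333.
Sigmoid = 1 / (1 + 1.4333) = 1 / 2.4333 = 0.4110.

0.4110


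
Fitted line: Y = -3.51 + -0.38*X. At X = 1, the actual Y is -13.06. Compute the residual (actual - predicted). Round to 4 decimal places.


Compute yhat = -3.51 + (-0.38)(1) = -3.8900.
Residual = actual - predicted = -13.06 - -3.8900 = -9.1700.

-9.1700


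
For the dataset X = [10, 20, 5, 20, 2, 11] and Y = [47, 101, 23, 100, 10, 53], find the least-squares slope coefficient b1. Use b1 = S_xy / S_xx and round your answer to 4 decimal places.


First compute the means: xbar = 11.3333, ybar = 55.6667.
Then S_xx = sum((xi - xbar)^2) = 279.3333.
S_xy = sum((xi - xbar)(yi - ybar)) = 1422.6667.
b1 = S_xy / S_xx = 1422.6667 / 279.3333 = 5.0931.

5.0931


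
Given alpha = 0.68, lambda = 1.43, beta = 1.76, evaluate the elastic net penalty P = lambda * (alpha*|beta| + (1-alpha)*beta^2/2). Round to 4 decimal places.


L1 component = 0.68 * |1.76| = 1.1968.
L2 component = 0.32 * 1.76^2 / 2 = 0.4956.
Penalty = 1.43 * (1.1968 + 0.4956) = 1.43 * 1.6924 = 2.4202.

2.4202


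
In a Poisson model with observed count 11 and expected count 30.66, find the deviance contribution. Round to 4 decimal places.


First: ln(11/30.66) = -1.025064.
Then: 11 * -1.025064 = -11.275704.
y - mu = 11 - 30.66 = -19.66.
D = 2(-11.275704 - -19.66) = 16.768592, which rounds to 16.7686.

16.7686


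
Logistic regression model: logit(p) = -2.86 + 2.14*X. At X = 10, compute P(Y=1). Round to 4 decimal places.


Linear predictor: z = -2.86 + 2.14 * 10 = 18.5400.
P = 1/(1 + exp(-18.5400)) = 1/(1 + 0.0000) = 1.0000.

1.0000


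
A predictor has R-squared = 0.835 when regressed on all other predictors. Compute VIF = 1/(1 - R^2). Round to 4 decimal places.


Denominator: 1 - 0.835 = 0.165.
VIF = 1 / 0.165 = 6.0606.

6.0606


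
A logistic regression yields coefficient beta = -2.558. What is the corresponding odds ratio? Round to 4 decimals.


Odds ratio = exp(beta) = exp(-2.558).
= 0.0775.

0.0775


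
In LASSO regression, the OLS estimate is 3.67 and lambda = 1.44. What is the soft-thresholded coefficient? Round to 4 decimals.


Absolute value: |3.67| = 3.67.
Compare to lambda = 1.44.
Since |beta| > lambda, coefficient = sign(beta)*(|beta| - lambda) = 2.2300.

2.2300


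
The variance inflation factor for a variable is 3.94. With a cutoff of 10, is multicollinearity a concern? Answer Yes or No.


The threshold is 10.
VIF = 3.94 is < 10.
Multicollinearity indication: No.

No


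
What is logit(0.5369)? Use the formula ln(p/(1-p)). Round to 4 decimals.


The odds are p/(1-p) = 0.5369 / 0.4631 = 1.1594.
logit(p) = ln(1.1594) = 0.1479.

0.1479


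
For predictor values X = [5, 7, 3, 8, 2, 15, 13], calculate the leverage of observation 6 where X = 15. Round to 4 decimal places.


Compute xbar = 7.5714 with n = 7 observations.
SXX = 143.7143.
Leverage = 1/7 + (15 - 7.5714)^2/143.7143 = 0.5268.

0.5268


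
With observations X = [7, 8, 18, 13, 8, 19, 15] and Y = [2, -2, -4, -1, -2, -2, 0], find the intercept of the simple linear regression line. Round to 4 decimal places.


The slope is b1 = -0.1861.
Sample means are xbar = 12.5714 and ybar = -1.2857.
Intercept: b0 = -1.2857 - (-0.1861)(12.5714) = 1.0534.

1.0534


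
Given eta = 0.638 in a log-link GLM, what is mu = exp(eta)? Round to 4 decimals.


The inverse log link gives:
mu = exp(0.638) = 1.8927.

1.8927


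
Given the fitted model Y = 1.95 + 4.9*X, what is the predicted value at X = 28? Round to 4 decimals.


Plug X = 28 into Y = 1.95 + 4.9*X:
Y = 1.95 + 137.2000 = 139.1500.

139.1500


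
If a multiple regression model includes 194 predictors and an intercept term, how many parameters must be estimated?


Each predictor gets one coefficient, plus one intercept.
Total parameters = 194 + 1 = 195.

195


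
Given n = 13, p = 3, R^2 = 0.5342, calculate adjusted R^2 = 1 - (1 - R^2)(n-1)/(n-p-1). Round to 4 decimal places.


Adjusted R^2 = 1 - (1 - R^2) * (n-1)/(n-p-1).
(1 - R^2) = 0.4658.
(n-1)/(n-p-1) = 12/9.
(1 - R^2) * (n-1) = 0.4658 * 12 = 5.5896.
Divide by (n-p-1): 5.5896 / 9 = 0.6211.
Adj R^2 = 1 - 0.6211 = 0.3789.

0.3789


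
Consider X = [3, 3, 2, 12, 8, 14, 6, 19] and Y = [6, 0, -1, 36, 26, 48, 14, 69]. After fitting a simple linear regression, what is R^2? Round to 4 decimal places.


The fitted line is Y = -9.3017 + 4.0659*X.
SSres = 40.3637, SStot = 4369.5000.
R^2 = 1 - SSres/SStot = 0.9908.

0.9908


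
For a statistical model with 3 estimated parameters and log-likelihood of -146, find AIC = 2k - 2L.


AIC = 2k - 2*loglik = 2(3) - 2(-146).
= 6 + 292 = 298.

298


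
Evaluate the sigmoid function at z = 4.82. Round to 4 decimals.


Compute exp(-4.8200) = 0.0081.
Sigmoid = 1 / (1 + 0.0081) = 1 / 1.0081 = 0.9920.

0.9920


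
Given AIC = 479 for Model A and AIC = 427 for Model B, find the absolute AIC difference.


Compute |479 - 427| = 52.
Model B has the smaller AIC.

52


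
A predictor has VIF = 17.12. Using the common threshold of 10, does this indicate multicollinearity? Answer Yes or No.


Compare VIF = 17.12 to the threshold of 10.
17.12 >= 10, so the answer is Yes.

Yes


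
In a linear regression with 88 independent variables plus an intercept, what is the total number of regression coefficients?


Including the intercept, the model has 88 predictor coefficients + 1 intercept.
Total = 89.

89


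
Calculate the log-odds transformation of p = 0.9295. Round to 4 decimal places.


The odds are p/(1-p) = 0.9295 / 0.0705 = 13.1844.
logit(p) = ln(13.1844) = 2.5790.

2.5790


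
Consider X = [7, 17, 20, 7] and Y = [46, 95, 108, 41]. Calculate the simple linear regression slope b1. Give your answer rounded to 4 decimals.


Calculate xbar = 12.7500, ybar = 72.5000.
S_xx = 136.7500, S_xy = 686.5000.
Using b1 = S_xy / S_xx = 686.5000 / 136.7500, we get b1 = 5.0201.

5.0201


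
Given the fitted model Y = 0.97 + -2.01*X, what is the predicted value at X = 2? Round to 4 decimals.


Plug X = 2 into Y = 0.97 + -2.01*X:
Y = 0.97 + -4.0200 = -3.0500.

-3.0500


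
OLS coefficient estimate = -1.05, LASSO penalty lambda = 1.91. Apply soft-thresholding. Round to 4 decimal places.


Check: |-1.05| = 1.05 vs lambda = 1.91.
Since |beta| <= lambda, the coefficient is set to 0.
Soft-thresholded coefficient = 0.0000.

0.0000


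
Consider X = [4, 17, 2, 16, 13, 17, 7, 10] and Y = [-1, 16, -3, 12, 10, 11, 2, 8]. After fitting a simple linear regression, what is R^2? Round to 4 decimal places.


After computing the OLS fit (b0=-5.0152, b1=1.1061):
SSres = 18.0909, SStot = 320.8750.
R^2 = 1 - 18.0909/320.8750 = 0.9436.

0.9436


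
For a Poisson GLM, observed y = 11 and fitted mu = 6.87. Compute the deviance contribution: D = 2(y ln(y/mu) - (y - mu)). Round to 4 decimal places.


Compute y*ln(y/mu) = 11*ln(11/6.87) = 11*0.470731 = 5.178041.
y - mu = 4.13.
D = 2*(5.178041 - (4.13)) = 2.096082, which rounds to 2.0961.

2.0961


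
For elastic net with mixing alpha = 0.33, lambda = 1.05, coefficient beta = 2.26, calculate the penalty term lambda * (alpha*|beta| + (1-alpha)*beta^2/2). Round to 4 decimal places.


alpha * |beta| = 0.33 * 2.26 = 0.7458.
(1-alpha) * beta^2/2 = 0.67 * 5.1076/2 = 1.7110.
Total = 1.05 * (0.7458 + 1.7110) = 2.5797.

2.5797


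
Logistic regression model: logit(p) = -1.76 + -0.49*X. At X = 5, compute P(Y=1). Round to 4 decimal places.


Linear predictor: z = -1.76 + -0.49 * 5 = -4.2100.
P = 1/(1 + exp(4.2100)) = 1/(1 + 67.3565) = 0.0146.

0.0146


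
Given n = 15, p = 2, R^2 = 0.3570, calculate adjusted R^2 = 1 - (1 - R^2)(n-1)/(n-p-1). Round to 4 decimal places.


Plug in: Adj R^2 = 1 - (1 - 0.3570) * 14/12.
= 1 - 0.6430 * 14/12
= 1 - 9.0020 / 12
= 1 - 0.7502 = 0.2498.

0.2498


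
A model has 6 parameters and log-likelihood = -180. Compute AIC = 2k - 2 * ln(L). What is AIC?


Compute:
2k = 2*6 = 12.
-2*loglik = -2*(-180) = 360.
AIC = 12 + 360 = 372.

372


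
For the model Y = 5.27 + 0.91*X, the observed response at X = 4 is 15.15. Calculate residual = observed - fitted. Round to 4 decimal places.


Fitted value at X = 4 is yhat = 5.27 + 0.91*4 = 8.9100.
Residual = 15.15 - 8.9100 = 6.2400.

6.2400


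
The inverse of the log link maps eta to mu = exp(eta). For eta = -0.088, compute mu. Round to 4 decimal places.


mu = exp(eta) = exp(-0.088).
= 0.9158.

0.9158


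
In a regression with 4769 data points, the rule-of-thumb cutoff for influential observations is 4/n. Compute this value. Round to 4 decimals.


The threshold is 4/n.
4/4769 = 0.0008.

0.0008


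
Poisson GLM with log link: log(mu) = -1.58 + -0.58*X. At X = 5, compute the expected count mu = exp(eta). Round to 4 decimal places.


Linear predictor: eta = -1.58 + (-0.58)(5) = -4.4800.
Expected count: mu = exp(-4.4800) = 0.0113.

0.0113


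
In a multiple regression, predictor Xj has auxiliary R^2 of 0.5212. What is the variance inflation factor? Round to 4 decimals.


Denominator: 1 - 0.5212 = 0.4788.
VIF = 1 / 0.4788 = 2.0886.

2.0886


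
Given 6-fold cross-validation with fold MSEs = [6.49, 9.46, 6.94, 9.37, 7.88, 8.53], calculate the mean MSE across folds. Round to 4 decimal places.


Add all fold MSEs: 48.6700.
Divide by k = 6: 48.6700/6 = 8.1117.

8.1117


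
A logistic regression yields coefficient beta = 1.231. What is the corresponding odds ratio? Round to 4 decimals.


Odds ratio = exp(beta) = exp(1.231).
= 3.4247.

3.4247


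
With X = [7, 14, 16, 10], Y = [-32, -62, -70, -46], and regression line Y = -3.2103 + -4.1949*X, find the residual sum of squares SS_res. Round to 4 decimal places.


For each point, residual = actual - predicted.
Residuals: [0.5746, -0.0611, 0.3287, -0.8407].
Sum of squared residuals = 1.1487.

1.1487


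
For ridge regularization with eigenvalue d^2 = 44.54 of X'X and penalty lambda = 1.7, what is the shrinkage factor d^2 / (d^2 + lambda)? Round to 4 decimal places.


Compute the denominator: 44.54 + 1.7 = 46.2400.
Shrinkage factor = 44.54 / 46.2400 = 0.9632.

0.9632


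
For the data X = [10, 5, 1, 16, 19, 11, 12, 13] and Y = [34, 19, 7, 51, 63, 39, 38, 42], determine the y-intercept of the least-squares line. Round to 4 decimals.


Compute b1 = 3.0303 from the OLS formula.
With xbar = 10.8750 and ybar = 36.6250, the intercept is:
b0 = 36.6250 - 3.0303 * 10.8750 = 3.6703.

3.6703


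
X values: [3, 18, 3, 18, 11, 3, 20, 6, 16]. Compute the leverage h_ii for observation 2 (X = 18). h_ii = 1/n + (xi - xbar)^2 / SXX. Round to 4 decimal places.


Mean of X: xbar = 10.8889.
SXX = 420.8889.
For X = 18: h = 1/9 + (18 - 10.8889)^2/420.8889 = 0.2313.

0.2313


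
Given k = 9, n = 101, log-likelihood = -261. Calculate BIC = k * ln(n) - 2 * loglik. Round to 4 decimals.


Compute k*ln(n) = 9*ln(101) = 9*4.615121 = 41.536089.
Then -2*loglik = 522.
BIC = 41.536089 + 522 = 563.536089, which rounds to 563.5361.

563.5361


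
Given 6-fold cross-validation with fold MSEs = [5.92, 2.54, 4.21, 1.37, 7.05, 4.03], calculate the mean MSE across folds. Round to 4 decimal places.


Total MSE across folds = 25.1200.
CV-MSE = 25.1200/6 = 4.1867.

4.1867


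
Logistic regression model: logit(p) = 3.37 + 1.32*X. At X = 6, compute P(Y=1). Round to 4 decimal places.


Linear predictor: z = 3.37 + 1.32 * 6 = 11.2900.
P = 1/(1 + exp(-11.2900)) = 1/(1 + 0.0000) = 1.0000.

1.0000


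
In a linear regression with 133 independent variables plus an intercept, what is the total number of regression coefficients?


Total coefficients = number of predictors + 1 (for the intercept).
= 133 + 1 = 134.

134


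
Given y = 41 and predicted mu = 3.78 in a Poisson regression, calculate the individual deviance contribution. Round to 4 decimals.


y/mu = 41/3.78 = 10.846561 (approx.), and ln(41/3.78) = 2.383848.
y * ln(y/mu) = 41 * 2.383848 = 97.737768.
y - mu = 37.22.
D = 2 * (97.737768 - 37.22) = 121.035536, which rounds to 121.0355.

121.0355


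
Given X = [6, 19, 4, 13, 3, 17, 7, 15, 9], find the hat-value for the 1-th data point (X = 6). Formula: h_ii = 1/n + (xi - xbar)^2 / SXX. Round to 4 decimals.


n = 9, xbar = 10.3333.
SXX = sum((xi - xbar)^2) = 274.0000.
h = 1/9 + (6 - 10.3333)^2 / 274.0000 = 0.1796.

0.1796


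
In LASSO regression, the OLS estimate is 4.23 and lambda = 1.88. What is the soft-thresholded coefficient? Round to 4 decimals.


Absolute value: |4.23| = 4.23.
Compare to lambda = 1.88.
Since |beta| > lambda, coefficient = sign(beta)*(|beta| - lambda) = 2.3500.

2.3500


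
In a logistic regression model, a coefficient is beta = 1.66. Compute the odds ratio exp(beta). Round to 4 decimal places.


exp(1.66) = 5.2593.
So the odds ratio is 5.2593.

5.2593


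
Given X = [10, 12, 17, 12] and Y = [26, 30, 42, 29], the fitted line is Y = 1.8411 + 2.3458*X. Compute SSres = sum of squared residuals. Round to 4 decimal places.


Predicted values from Y = 1.8411 + 2.3458*X.
Residuals: [0.7009, 0.0093, 0.2803, -0.9907].
SSres = 1.5514.

1.5514


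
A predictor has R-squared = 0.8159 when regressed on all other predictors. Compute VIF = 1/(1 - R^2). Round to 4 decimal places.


Using VIF = 1/(1 - R^2_j):
1 - 0.8159 = 0.1841.
VIF = 5.4318.

5.4318


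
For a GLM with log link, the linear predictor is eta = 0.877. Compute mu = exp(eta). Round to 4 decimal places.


Apply the inverse link:
mu = e^0.877 = 2.4037.

2.4037


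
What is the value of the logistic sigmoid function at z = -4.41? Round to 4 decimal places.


First, exp(4.4100) = 82.2695.
Then sigma(z) = 1/(1 + 82.2695) = 0.0120.

0.0120


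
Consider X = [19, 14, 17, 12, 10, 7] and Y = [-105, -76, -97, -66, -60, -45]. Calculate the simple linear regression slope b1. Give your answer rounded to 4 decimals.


The sample means are xbar = 13.1667 and ybar = -74.8333.
Compute S_xx = 98.8333 and S_xy = -503.1667.
Slope b1 = S_xy / S_xx = -503.1667 / 98.8333 = -5.0911.

-5.0911


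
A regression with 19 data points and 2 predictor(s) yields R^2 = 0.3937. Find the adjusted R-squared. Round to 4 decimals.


Adjusted R^2 = 1 - (1 - R^2) * (n-1)/(n-p-1).
(1 - R^2) = 0.6063.
(n-1)/(n-p-1) = 18/16.
(1 - R^2) * (n-1) = 0.6063 * 18 = 10.9134.
Divide by (n-p-1): 10.9134 / 16 = 0.6821.
Adj R^2 = 1 - 0.6821 = 0.3179.

0.3179


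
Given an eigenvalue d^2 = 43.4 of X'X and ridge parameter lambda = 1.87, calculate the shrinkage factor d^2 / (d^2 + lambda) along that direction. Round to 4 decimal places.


Denominator = d^2 + lambda = 43.4 + 1.87 = 45.2700.
Shrinkage = 43.4 / 45.2700 = 0.9587.

0.9587
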